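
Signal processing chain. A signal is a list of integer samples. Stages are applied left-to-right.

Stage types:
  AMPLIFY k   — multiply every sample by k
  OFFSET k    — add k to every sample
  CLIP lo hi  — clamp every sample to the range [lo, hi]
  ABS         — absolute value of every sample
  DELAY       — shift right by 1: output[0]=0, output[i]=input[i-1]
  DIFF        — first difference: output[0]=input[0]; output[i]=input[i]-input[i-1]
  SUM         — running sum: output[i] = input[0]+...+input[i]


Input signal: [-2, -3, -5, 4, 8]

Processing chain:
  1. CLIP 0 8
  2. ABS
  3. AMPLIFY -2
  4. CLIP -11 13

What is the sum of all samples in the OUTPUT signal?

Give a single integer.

Input: [-2, -3, -5, 4, 8]
Stage 1 (CLIP 0 8): clip(-2,0,8)=0, clip(-3,0,8)=0, clip(-5,0,8)=0, clip(4,0,8)=4, clip(8,0,8)=8 -> [0, 0, 0, 4, 8]
Stage 2 (ABS): |0|=0, |0|=0, |0|=0, |4|=4, |8|=8 -> [0, 0, 0, 4, 8]
Stage 3 (AMPLIFY -2): 0*-2=0, 0*-2=0, 0*-2=0, 4*-2=-8, 8*-2=-16 -> [0, 0, 0, -8, -16]
Stage 4 (CLIP -11 13): clip(0,-11,13)=0, clip(0,-11,13)=0, clip(0,-11,13)=0, clip(-8,-11,13)=-8, clip(-16,-11,13)=-11 -> [0, 0, 0, -8, -11]
Output sum: -19

Answer: -19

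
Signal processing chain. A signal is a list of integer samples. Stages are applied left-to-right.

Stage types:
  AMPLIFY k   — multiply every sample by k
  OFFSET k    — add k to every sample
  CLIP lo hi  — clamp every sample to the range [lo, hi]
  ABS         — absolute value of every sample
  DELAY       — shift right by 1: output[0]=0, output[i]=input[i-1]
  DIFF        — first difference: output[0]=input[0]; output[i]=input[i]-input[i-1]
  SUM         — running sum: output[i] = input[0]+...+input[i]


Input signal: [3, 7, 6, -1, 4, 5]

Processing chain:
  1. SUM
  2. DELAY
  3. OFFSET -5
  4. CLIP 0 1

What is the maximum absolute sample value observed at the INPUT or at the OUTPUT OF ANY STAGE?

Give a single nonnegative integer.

Answer: 24

Derivation:
Input: [3, 7, 6, -1, 4, 5] (max |s|=7)
Stage 1 (SUM): sum[0..0]=3, sum[0..1]=10, sum[0..2]=16, sum[0..3]=15, sum[0..4]=19, sum[0..5]=24 -> [3, 10, 16, 15, 19, 24] (max |s|=24)
Stage 2 (DELAY): [0, 3, 10, 16, 15, 19] = [0, 3, 10, 16, 15, 19] -> [0, 3, 10, 16, 15, 19] (max |s|=19)
Stage 3 (OFFSET -5): 0+-5=-5, 3+-5=-2, 10+-5=5, 16+-5=11, 15+-5=10, 19+-5=14 -> [-5, -2, 5, 11, 10, 14] (max |s|=14)
Stage 4 (CLIP 0 1): clip(-5,0,1)=0, clip(-2,0,1)=0, clip(5,0,1)=1, clip(11,0,1)=1, clip(10,0,1)=1, clip(14,0,1)=1 -> [0, 0, 1, 1, 1, 1] (max |s|=1)
Overall max amplitude: 24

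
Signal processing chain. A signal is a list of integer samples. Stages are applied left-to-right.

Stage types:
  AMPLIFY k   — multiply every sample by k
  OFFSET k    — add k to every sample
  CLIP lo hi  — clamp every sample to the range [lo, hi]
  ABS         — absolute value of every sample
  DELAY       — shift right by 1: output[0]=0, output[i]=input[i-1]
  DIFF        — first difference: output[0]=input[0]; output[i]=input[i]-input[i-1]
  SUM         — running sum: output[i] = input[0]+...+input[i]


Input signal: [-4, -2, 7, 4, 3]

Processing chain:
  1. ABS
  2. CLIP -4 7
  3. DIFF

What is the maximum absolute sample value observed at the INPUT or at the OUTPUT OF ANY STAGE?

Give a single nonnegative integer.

Answer: 7

Derivation:
Input: [-4, -2, 7, 4, 3] (max |s|=7)
Stage 1 (ABS): |-4|=4, |-2|=2, |7|=7, |4|=4, |3|=3 -> [4, 2, 7, 4, 3] (max |s|=7)
Stage 2 (CLIP -4 7): clip(4,-4,7)=4, clip(2,-4,7)=2, clip(7,-4,7)=7, clip(4,-4,7)=4, clip(3,-4,7)=3 -> [4, 2, 7, 4, 3] (max |s|=7)
Stage 3 (DIFF): s[0]=4, 2-4=-2, 7-2=5, 4-7=-3, 3-4=-1 -> [4, -2, 5, -3, -1] (max |s|=5)
Overall max amplitude: 7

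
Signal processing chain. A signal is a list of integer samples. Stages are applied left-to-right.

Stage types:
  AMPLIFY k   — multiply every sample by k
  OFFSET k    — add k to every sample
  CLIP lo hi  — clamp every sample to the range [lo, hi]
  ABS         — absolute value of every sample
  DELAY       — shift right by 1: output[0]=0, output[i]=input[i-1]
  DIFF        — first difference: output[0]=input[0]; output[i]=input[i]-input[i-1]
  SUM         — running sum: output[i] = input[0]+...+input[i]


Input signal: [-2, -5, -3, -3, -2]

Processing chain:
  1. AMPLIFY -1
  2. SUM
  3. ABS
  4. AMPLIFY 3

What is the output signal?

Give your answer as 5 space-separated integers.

Input: [-2, -5, -3, -3, -2]
Stage 1 (AMPLIFY -1): -2*-1=2, -5*-1=5, -3*-1=3, -3*-1=3, -2*-1=2 -> [2, 5, 3, 3, 2]
Stage 2 (SUM): sum[0..0]=2, sum[0..1]=7, sum[0..2]=10, sum[0..3]=13, sum[0..4]=15 -> [2, 7, 10, 13, 15]
Stage 3 (ABS): |2|=2, |7|=7, |10|=10, |13|=13, |15|=15 -> [2, 7, 10, 13, 15]
Stage 4 (AMPLIFY 3): 2*3=6, 7*3=21, 10*3=30, 13*3=39, 15*3=45 -> [6, 21, 30, 39, 45]

Answer: 6 21 30 39 45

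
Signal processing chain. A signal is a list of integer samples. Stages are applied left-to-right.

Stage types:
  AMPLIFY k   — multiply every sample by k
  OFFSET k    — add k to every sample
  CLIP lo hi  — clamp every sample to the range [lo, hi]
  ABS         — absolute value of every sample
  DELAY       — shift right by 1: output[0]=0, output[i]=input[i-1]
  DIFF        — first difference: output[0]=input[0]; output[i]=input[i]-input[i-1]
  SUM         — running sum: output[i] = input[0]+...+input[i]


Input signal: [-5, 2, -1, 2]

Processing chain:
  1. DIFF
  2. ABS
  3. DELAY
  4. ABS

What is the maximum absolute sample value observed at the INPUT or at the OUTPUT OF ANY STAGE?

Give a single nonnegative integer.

Input: [-5, 2, -1, 2] (max |s|=5)
Stage 1 (DIFF): s[0]=-5, 2--5=7, -1-2=-3, 2--1=3 -> [-5, 7, -3, 3] (max |s|=7)
Stage 2 (ABS): |-5|=5, |7|=7, |-3|=3, |3|=3 -> [5, 7, 3, 3] (max |s|=7)
Stage 3 (DELAY): [0, 5, 7, 3] = [0, 5, 7, 3] -> [0, 5, 7, 3] (max |s|=7)
Stage 4 (ABS): |0|=0, |5|=5, |7|=7, |3|=3 -> [0, 5, 7, 3] (max |s|=7)
Overall max amplitude: 7

Answer: 7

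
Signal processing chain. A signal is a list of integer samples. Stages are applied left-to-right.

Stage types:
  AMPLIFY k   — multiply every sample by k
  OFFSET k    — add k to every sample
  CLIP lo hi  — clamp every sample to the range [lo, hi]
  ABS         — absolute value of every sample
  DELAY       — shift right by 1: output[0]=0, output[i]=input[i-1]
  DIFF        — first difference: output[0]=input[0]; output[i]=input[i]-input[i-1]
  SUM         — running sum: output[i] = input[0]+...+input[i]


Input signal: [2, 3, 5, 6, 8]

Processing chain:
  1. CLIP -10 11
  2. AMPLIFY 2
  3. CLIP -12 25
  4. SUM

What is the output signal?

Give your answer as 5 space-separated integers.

Input: [2, 3, 5, 6, 8]
Stage 1 (CLIP -10 11): clip(2,-10,11)=2, clip(3,-10,11)=3, clip(5,-10,11)=5, clip(6,-10,11)=6, clip(8,-10,11)=8 -> [2, 3, 5, 6, 8]
Stage 2 (AMPLIFY 2): 2*2=4, 3*2=6, 5*2=10, 6*2=12, 8*2=16 -> [4, 6, 10, 12, 16]
Stage 3 (CLIP -12 25): clip(4,-12,25)=4, clip(6,-12,25)=6, clip(10,-12,25)=10, clip(12,-12,25)=12, clip(16,-12,25)=16 -> [4, 6, 10, 12, 16]
Stage 4 (SUM): sum[0..0]=4, sum[0..1]=10, sum[0..2]=20, sum[0..3]=32, sum[0..4]=48 -> [4, 10, 20, 32, 48]

Answer: 4 10 20 32 48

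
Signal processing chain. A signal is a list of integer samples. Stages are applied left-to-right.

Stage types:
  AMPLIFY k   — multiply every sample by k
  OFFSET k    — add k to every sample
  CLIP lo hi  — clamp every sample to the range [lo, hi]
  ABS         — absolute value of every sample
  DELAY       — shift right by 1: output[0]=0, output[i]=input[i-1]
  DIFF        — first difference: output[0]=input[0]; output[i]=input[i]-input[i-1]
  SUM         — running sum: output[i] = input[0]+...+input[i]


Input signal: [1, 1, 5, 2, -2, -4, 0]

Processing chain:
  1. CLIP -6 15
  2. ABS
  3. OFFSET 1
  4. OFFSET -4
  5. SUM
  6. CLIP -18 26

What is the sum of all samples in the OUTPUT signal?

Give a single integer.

Answer: -24

Derivation:
Input: [1, 1, 5, 2, -2, -4, 0]
Stage 1 (CLIP -6 15): clip(1,-6,15)=1, clip(1,-6,15)=1, clip(5,-6,15)=5, clip(2,-6,15)=2, clip(-2,-6,15)=-2, clip(-4,-6,15)=-4, clip(0,-6,15)=0 -> [1, 1, 5, 2, -2, -4, 0]
Stage 2 (ABS): |1|=1, |1|=1, |5|=5, |2|=2, |-2|=2, |-4|=4, |0|=0 -> [1, 1, 5, 2, 2, 4, 0]
Stage 3 (OFFSET 1): 1+1=2, 1+1=2, 5+1=6, 2+1=3, 2+1=3, 4+1=5, 0+1=1 -> [2, 2, 6, 3, 3, 5, 1]
Stage 4 (OFFSET -4): 2+-4=-2, 2+-4=-2, 6+-4=2, 3+-4=-1, 3+-4=-1, 5+-4=1, 1+-4=-3 -> [-2, -2, 2, -1, -1, 1, -3]
Stage 5 (SUM): sum[0..0]=-2, sum[0..1]=-4, sum[0..2]=-2, sum[0..3]=-3, sum[0..4]=-4, sum[0..5]=-3, sum[0..6]=-6 -> [-2, -4, -2, -3, -4, -3, -6]
Stage 6 (CLIP -18 26): clip(-2,-18,26)=-2, clip(-4,-18,26)=-4, clip(-2,-18,26)=-2, clip(-3,-18,26)=-3, clip(-4,-18,26)=-4, clip(-3,-18,26)=-3, clip(-6,-18,26)=-6 -> [-2, -4, -2, -3, -4, -3, -6]
Output sum: -24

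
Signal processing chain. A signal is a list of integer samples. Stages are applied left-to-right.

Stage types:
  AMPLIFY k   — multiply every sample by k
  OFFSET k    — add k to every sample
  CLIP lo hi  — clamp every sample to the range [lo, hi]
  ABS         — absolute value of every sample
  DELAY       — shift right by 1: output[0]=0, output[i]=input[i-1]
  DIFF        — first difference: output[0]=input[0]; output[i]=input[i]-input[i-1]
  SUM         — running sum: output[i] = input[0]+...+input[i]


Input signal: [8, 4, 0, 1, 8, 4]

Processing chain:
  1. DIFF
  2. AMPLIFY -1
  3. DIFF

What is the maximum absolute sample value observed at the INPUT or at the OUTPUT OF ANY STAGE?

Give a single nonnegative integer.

Input: [8, 4, 0, 1, 8, 4] (max |s|=8)
Stage 1 (DIFF): s[0]=8, 4-8=-4, 0-4=-4, 1-0=1, 8-1=7, 4-8=-4 -> [8, -4, -4, 1, 7, -4] (max |s|=8)
Stage 2 (AMPLIFY -1): 8*-1=-8, -4*-1=4, -4*-1=4, 1*-1=-1, 7*-1=-7, -4*-1=4 -> [-8, 4, 4, -1, -7, 4] (max |s|=8)
Stage 3 (DIFF): s[0]=-8, 4--8=12, 4-4=0, -1-4=-5, -7--1=-6, 4--7=11 -> [-8, 12, 0, -5, -6, 11] (max |s|=12)
Overall max amplitude: 12

Answer: 12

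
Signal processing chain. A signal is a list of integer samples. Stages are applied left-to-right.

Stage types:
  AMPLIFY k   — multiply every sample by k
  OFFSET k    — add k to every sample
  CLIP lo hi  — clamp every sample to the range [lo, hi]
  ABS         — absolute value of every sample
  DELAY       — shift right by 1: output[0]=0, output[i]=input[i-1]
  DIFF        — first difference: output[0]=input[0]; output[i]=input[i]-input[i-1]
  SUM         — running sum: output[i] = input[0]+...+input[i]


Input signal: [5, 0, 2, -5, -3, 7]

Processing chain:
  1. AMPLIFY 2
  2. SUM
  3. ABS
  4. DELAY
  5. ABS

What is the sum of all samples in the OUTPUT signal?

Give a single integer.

Input: [5, 0, 2, -5, -3, 7]
Stage 1 (AMPLIFY 2): 5*2=10, 0*2=0, 2*2=4, -5*2=-10, -3*2=-6, 7*2=14 -> [10, 0, 4, -10, -6, 14]
Stage 2 (SUM): sum[0..0]=10, sum[0..1]=10, sum[0..2]=14, sum[0..3]=4, sum[0..4]=-2, sum[0..5]=12 -> [10, 10, 14, 4, -2, 12]
Stage 3 (ABS): |10|=10, |10|=10, |14|=14, |4|=4, |-2|=2, |12|=12 -> [10, 10, 14, 4, 2, 12]
Stage 4 (DELAY): [0, 10, 10, 14, 4, 2] = [0, 10, 10, 14, 4, 2] -> [0, 10, 10, 14, 4, 2]
Stage 5 (ABS): |0|=0, |10|=10, |10|=10, |14|=14, |4|=4, |2|=2 -> [0, 10, 10, 14, 4, 2]
Output sum: 40

Answer: 40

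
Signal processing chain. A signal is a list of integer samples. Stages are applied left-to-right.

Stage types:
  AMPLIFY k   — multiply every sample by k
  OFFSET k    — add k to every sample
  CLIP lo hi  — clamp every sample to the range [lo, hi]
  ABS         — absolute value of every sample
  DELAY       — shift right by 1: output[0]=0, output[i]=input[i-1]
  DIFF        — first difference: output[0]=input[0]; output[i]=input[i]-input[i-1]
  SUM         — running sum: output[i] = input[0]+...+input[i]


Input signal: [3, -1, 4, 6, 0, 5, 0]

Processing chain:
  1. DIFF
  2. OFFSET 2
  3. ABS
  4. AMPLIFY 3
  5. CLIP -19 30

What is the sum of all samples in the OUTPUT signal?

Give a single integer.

Answer: 96

Derivation:
Input: [3, -1, 4, 6, 0, 5, 0]
Stage 1 (DIFF): s[0]=3, -1-3=-4, 4--1=5, 6-4=2, 0-6=-6, 5-0=5, 0-5=-5 -> [3, -4, 5, 2, -6, 5, -5]
Stage 2 (OFFSET 2): 3+2=5, -4+2=-2, 5+2=7, 2+2=4, -6+2=-4, 5+2=7, -5+2=-3 -> [5, -2, 7, 4, -4, 7, -3]
Stage 3 (ABS): |5|=5, |-2|=2, |7|=7, |4|=4, |-4|=4, |7|=7, |-3|=3 -> [5, 2, 7, 4, 4, 7, 3]
Stage 4 (AMPLIFY 3): 5*3=15, 2*3=6, 7*3=21, 4*3=12, 4*3=12, 7*3=21, 3*3=9 -> [15, 6, 21, 12, 12, 21, 9]
Stage 5 (CLIP -19 30): clip(15,-19,30)=15, clip(6,-19,30)=6, clip(21,-19,30)=21, clip(12,-19,30)=12, clip(12,-19,30)=12, clip(21,-19,30)=21, clip(9,-19,30)=9 -> [15, 6, 21, 12, 12, 21, 9]
Output sum: 96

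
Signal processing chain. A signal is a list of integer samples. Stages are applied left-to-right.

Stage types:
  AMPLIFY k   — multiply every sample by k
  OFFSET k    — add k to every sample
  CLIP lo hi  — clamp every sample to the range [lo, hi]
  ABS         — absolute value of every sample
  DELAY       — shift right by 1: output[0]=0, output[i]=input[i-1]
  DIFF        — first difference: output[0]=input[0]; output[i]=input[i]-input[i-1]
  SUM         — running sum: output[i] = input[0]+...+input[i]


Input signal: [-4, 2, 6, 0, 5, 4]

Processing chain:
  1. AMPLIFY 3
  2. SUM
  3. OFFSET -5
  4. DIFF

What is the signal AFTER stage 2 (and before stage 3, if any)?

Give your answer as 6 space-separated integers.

Answer: -12 -6 12 12 27 39

Derivation:
Input: [-4, 2, 6, 0, 5, 4]
Stage 1 (AMPLIFY 3): -4*3=-12, 2*3=6, 6*3=18, 0*3=0, 5*3=15, 4*3=12 -> [-12, 6, 18, 0, 15, 12]
Stage 2 (SUM): sum[0..0]=-12, sum[0..1]=-6, sum[0..2]=12, sum[0..3]=12, sum[0..4]=27, sum[0..5]=39 -> [-12, -6, 12, 12, 27, 39]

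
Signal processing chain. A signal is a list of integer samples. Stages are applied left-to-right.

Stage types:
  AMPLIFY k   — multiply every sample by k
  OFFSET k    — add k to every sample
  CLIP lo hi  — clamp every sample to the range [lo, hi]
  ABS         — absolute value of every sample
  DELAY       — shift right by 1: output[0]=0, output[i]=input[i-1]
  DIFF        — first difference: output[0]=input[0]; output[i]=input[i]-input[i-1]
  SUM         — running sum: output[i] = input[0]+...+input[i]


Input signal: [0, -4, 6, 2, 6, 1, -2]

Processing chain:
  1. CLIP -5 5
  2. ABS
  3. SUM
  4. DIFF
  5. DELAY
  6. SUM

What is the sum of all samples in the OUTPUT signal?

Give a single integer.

Input: [0, -4, 6, 2, 6, 1, -2]
Stage 1 (CLIP -5 5): clip(0,-5,5)=0, clip(-4,-5,5)=-4, clip(6,-5,5)=5, clip(2,-5,5)=2, clip(6,-5,5)=5, clip(1,-5,5)=1, clip(-2,-5,5)=-2 -> [0, -4, 5, 2, 5, 1, -2]
Stage 2 (ABS): |0|=0, |-4|=4, |5|=5, |2|=2, |5|=5, |1|=1, |-2|=2 -> [0, 4, 5, 2, 5, 1, 2]
Stage 3 (SUM): sum[0..0]=0, sum[0..1]=4, sum[0..2]=9, sum[0..3]=11, sum[0..4]=16, sum[0..5]=17, sum[0..6]=19 -> [0, 4, 9, 11, 16, 17, 19]
Stage 4 (DIFF): s[0]=0, 4-0=4, 9-4=5, 11-9=2, 16-11=5, 17-16=1, 19-17=2 -> [0, 4, 5, 2, 5, 1, 2]
Stage 5 (DELAY): [0, 0, 4, 5, 2, 5, 1] = [0, 0, 4, 5, 2, 5, 1] -> [0, 0, 4, 5, 2, 5, 1]
Stage 6 (SUM): sum[0..0]=0, sum[0..1]=0, sum[0..2]=4, sum[0..3]=9, sum[0..4]=11, sum[0..5]=16, sum[0..6]=17 -> [0, 0, 4, 9, 11, 16, 17]
Output sum: 57

Answer: 57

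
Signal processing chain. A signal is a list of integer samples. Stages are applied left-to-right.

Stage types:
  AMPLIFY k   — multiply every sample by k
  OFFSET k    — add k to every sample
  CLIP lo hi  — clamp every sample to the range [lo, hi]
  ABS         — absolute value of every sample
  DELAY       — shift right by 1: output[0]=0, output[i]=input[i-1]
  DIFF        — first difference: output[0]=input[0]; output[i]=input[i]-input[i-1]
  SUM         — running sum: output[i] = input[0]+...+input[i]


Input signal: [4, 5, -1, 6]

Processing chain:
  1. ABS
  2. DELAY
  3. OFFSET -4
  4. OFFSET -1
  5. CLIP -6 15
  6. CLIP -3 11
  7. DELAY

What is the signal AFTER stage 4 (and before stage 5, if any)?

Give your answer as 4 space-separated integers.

Answer: -5 -1 0 -4

Derivation:
Input: [4, 5, -1, 6]
Stage 1 (ABS): |4|=4, |5|=5, |-1|=1, |6|=6 -> [4, 5, 1, 6]
Stage 2 (DELAY): [0, 4, 5, 1] = [0, 4, 5, 1] -> [0, 4, 5, 1]
Stage 3 (OFFSET -4): 0+-4=-4, 4+-4=0, 5+-4=1, 1+-4=-3 -> [-4, 0, 1, -3]
Stage 4 (OFFSET -1): -4+-1=-5, 0+-1=-1, 1+-1=0, -3+-1=-4 -> [-5, -1, 0, -4]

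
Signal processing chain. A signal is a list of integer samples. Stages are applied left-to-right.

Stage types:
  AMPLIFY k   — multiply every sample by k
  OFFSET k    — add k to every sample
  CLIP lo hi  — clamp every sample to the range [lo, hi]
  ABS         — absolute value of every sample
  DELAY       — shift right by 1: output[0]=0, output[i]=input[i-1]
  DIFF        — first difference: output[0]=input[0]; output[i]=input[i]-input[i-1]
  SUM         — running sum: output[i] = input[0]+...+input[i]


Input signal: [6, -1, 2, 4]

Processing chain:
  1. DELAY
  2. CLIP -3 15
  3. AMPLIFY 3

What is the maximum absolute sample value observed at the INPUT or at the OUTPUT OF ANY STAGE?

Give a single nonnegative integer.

Answer: 18

Derivation:
Input: [6, -1, 2, 4] (max |s|=6)
Stage 1 (DELAY): [0, 6, -1, 2] = [0, 6, -1, 2] -> [0, 6, -1, 2] (max |s|=6)
Stage 2 (CLIP -3 15): clip(0,-3,15)=0, clip(6,-3,15)=6, clip(-1,-3,15)=-1, clip(2,-3,15)=2 -> [0, 6, -1, 2] (max |s|=6)
Stage 3 (AMPLIFY 3): 0*3=0, 6*3=18, -1*3=-3, 2*3=6 -> [0, 18, -3, 6] (max |s|=18)
Overall max amplitude: 18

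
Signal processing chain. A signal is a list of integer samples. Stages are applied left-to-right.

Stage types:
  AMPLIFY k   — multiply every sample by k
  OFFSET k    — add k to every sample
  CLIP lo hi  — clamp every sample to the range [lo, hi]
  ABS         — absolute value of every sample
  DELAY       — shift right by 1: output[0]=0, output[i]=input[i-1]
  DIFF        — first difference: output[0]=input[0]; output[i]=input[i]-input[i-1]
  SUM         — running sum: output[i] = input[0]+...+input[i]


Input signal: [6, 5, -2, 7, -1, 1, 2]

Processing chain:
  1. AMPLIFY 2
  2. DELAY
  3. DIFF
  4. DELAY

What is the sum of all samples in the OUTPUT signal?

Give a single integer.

Input: [6, 5, -2, 7, -1, 1, 2]
Stage 1 (AMPLIFY 2): 6*2=12, 5*2=10, -2*2=-4, 7*2=14, -1*2=-2, 1*2=2, 2*2=4 -> [12, 10, -4, 14, -2, 2, 4]
Stage 2 (DELAY): [0, 12, 10, -4, 14, -2, 2] = [0, 12, 10, -4, 14, -2, 2] -> [0, 12, 10, -4, 14, -2, 2]
Stage 3 (DIFF): s[0]=0, 12-0=12, 10-12=-2, -4-10=-14, 14--4=18, -2-14=-16, 2--2=4 -> [0, 12, -2, -14, 18, -16, 4]
Stage 4 (DELAY): [0, 0, 12, -2, -14, 18, -16] = [0, 0, 12, -2, -14, 18, -16] -> [0, 0, 12, -2, -14, 18, -16]
Output sum: -2

Answer: -2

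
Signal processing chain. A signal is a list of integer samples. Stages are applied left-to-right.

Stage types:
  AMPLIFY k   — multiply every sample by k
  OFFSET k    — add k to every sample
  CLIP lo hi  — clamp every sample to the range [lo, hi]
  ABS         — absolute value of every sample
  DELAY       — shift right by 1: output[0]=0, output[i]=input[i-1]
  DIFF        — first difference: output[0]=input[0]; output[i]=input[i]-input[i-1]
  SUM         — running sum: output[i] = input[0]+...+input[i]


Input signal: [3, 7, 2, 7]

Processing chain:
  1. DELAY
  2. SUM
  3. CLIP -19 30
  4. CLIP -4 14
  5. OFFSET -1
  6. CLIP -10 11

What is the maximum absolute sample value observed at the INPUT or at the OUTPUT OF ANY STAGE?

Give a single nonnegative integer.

Answer: 12

Derivation:
Input: [3, 7, 2, 7] (max |s|=7)
Stage 1 (DELAY): [0, 3, 7, 2] = [0, 3, 7, 2] -> [0, 3, 7, 2] (max |s|=7)
Stage 2 (SUM): sum[0..0]=0, sum[0..1]=3, sum[0..2]=10, sum[0..3]=12 -> [0, 3, 10, 12] (max |s|=12)
Stage 3 (CLIP -19 30): clip(0,-19,30)=0, clip(3,-19,30)=3, clip(10,-19,30)=10, clip(12,-19,30)=12 -> [0, 3, 10, 12] (max |s|=12)
Stage 4 (CLIP -4 14): clip(0,-4,14)=0, clip(3,-4,14)=3, clip(10,-4,14)=10, clip(12,-4,14)=12 -> [0, 3, 10, 12] (max |s|=12)
Stage 5 (OFFSET -1): 0+-1=-1, 3+-1=2, 10+-1=9, 12+-1=11 -> [-1, 2, 9, 11] (max |s|=11)
Stage 6 (CLIP -10 11): clip(-1,-10,11)=-1, clip(2,-10,11)=2, clip(9,-10,11)=9, clip(11,-10,11)=11 -> [-1, 2, 9, 11] (max |s|=11)
Overall max amplitude: 12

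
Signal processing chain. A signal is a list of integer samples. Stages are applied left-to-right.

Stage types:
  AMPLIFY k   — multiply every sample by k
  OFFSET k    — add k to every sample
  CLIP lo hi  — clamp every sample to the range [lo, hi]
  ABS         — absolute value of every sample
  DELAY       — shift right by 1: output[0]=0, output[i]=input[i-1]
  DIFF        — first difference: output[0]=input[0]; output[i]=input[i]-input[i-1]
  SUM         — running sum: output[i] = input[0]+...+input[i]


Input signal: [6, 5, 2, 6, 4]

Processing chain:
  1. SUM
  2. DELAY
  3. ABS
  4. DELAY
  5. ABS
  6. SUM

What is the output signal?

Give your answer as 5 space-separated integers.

Answer: 0 0 6 17 30

Derivation:
Input: [6, 5, 2, 6, 4]
Stage 1 (SUM): sum[0..0]=6, sum[0..1]=11, sum[0..2]=13, sum[0..3]=19, sum[0..4]=23 -> [6, 11, 13, 19, 23]
Stage 2 (DELAY): [0, 6, 11, 13, 19] = [0, 6, 11, 13, 19] -> [0, 6, 11, 13, 19]
Stage 3 (ABS): |0|=0, |6|=6, |11|=11, |13|=13, |19|=19 -> [0, 6, 11, 13, 19]
Stage 4 (DELAY): [0, 0, 6, 11, 13] = [0, 0, 6, 11, 13] -> [0, 0, 6, 11, 13]
Stage 5 (ABS): |0|=0, |0|=0, |6|=6, |11|=11, |13|=13 -> [0, 0, 6, 11, 13]
Stage 6 (SUM): sum[0..0]=0, sum[0..1]=0, sum[0..2]=6, sum[0..3]=17, sum[0..4]=30 -> [0, 0, 6, 17, 30]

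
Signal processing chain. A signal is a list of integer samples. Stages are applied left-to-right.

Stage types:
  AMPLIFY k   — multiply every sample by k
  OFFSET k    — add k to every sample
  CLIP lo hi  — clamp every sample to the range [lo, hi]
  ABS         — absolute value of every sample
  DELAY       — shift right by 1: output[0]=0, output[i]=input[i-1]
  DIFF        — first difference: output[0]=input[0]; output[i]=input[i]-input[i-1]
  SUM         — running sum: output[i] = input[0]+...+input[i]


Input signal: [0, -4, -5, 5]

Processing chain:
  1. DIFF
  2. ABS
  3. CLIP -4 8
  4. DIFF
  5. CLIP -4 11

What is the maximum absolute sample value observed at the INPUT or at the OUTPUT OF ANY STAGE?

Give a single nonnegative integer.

Answer: 10

Derivation:
Input: [0, -4, -5, 5] (max |s|=5)
Stage 1 (DIFF): s[0]=0, -4-0=-4, -5--4=-1, 5--5=10 -> [0, -4, -1, 10] (max |s|=10)
Stage 2 (ABS): |0|=0, |-4|=4, |-1|=1, |10|=10 -> [0, 4, 1, 10] (max |s|=10)
Stage 3 (CLIP -4 8): clip(0,-4,8)=0, clip(4,-4,8)=4, clip(1,-4,8)=1, clip(10,-4,8)=8 -> [0, 4, 1, 8] (max |s|=8)
Stage 4 (DIFF): s[0]=0, 4-0=4, 1-4=-3, 8-1=7 -> [0, 4, -3, 7] (max |s|=7)
Stage 5 (CLIP -4 11): clip(0,-4,11)=0, clip(4,-4,11)=4, clip(-3,-4,11)=-3, clip(7,-4,11)=7 -> [0, 4, -3, 7] (max |s|=7)
Overall max amplitude: 10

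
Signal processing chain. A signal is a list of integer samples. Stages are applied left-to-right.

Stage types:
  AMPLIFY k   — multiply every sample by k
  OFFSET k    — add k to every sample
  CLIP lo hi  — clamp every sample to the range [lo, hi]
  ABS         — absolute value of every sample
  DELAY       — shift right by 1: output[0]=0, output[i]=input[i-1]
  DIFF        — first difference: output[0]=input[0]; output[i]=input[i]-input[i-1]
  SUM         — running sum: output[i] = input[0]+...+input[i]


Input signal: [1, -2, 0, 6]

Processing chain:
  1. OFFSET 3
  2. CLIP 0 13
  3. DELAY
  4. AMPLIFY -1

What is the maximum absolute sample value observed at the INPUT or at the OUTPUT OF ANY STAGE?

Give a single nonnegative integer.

Input: [1, -2, 0, 6] (max |s|=6)
Stage 1 (OFFSET 3): 1+3=4, -2+3=1, 0+3=3, 6+3=9 -> [4, 1, 3, 9] (max |s|=9)
Stage 2 (CLIP 0 13): clip(4,0,13)=4, clip(1,0,13)=1, clip(3,0,13)=3, clip(9,0,13)=9 -> [4, 1, 3, 9] (max |s|=9)
Stage 3 (DELAY): [0, 4, 1, 3] = [0, 4, 1, 3] -> [0, 4, 1, 3] (max |s|=4)
Stage 4 (AMPLIFY -1): 0*-1=0, 4*-1=-4, 1*-1=-1, 3*-1=-3 -> [0, -4, -1, -3] (max |s|=4)
Overall max amplitude: 9

Answer: 9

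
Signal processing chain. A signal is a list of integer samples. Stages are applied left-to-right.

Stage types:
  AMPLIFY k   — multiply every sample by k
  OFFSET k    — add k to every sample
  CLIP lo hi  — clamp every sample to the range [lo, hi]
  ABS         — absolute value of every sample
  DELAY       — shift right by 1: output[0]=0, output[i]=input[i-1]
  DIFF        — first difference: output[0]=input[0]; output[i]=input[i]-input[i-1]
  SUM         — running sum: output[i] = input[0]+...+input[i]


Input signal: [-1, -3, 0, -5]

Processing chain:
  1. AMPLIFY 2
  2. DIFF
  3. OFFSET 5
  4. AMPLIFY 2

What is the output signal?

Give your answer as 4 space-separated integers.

Input: [-1, -3, 0, -5]
Stage 1 (AMPLIFY 2): -1*2=-2, -3*2=-6, 0*2=0, -5*2=-10 -> [-2, -6, 0, -10]
Stage 2 (DIFF): s[0]=-2, -6--2=-4, 0--6=6, -10-0=-10 -> [-2, -4, 6, -10]
Stage 3 (OFFSET 5): -2+5=3, -4+5=1, 6+5=11, -10+5=-5 -> [3, 1, 11, -5]
Stage 4 (AMPLIFY 2): 3*2=6, 1*2=2, 11*2=22, -5*2=-10 -> [6, 2, 22, -10]

Answer: 6 2 22 -10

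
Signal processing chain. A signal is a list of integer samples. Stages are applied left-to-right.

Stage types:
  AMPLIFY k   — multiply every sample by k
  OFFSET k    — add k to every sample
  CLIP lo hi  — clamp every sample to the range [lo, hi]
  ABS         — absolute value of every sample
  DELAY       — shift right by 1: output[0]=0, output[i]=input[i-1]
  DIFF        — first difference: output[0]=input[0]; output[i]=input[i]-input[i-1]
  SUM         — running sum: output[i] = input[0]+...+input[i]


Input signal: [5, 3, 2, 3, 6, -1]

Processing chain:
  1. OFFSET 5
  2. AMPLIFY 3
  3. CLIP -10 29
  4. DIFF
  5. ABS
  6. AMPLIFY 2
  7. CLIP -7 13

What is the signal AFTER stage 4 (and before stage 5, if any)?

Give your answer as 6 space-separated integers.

Answer: 29 -5 -3 3 5 -17

Derivation:
Input: [5, 3, 2, 3, 6, -1]
Stage 1 (OFFSET 5): 5+5=10, 3+5=8, 2+5=7, 3+5=8, 6+5=11, -1+5=4 -> [10, 8, 7, 8, 11, 4]
Stage 2 (AMPLIFY 3): 10*3=30, 8*3=24, 7*3=21, 8*3=24, 11*3=33, 4*3=12 -> [30, 24, 21, 24, 33, 12]
Stage 3 (CLIP -10 29): clip(30,-10,29)=29, clip(24,-10,29)=24, clip(21,-10,29)=21, clip(24,-10,29)=24, clip(33,-10,29)=29, clip(12,-10,29)=12 -> [29, 24, 21, 24, 29, 12]
Stage 4 (DIFF): s[0]=29, 24-29=-5, 21-24=-3, 24-21=3, 29-24=5, 12-29=-17 -> [29, -5, -3, 3, 5, -17]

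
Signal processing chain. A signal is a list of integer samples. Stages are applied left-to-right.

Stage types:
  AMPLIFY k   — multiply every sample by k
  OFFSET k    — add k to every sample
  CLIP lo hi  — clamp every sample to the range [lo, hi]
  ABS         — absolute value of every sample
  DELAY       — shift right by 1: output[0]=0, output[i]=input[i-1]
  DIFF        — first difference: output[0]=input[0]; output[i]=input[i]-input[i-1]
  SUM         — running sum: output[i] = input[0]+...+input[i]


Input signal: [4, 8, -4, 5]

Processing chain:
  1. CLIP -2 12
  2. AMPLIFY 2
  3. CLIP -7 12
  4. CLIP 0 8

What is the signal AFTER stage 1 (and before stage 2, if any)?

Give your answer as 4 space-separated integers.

Answer: 4 8 -2 5

Derivation:
Input: [4, 8, -4, 5]
Stage 1 (CLIP -2 12): clip(4,-2,12)=4, clip(8,-2,12)=8, clip(-4,-2,12)=-2, clip(5,-2,12)=5 -> [4, 8, -2, 5]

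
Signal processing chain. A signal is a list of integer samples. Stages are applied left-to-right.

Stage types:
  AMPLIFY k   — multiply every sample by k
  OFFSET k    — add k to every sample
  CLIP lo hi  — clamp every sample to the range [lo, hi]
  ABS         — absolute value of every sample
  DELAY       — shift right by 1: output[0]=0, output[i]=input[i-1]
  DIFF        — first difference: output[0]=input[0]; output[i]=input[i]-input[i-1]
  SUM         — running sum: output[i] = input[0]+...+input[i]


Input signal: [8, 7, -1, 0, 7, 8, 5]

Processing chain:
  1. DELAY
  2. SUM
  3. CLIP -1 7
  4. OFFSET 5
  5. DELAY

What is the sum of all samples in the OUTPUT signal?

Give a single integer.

Input: [8, 7, -1, 0, 7, 8, 5]
Stage 1 (DELAY): [0, 8, 7, -1, 0, 7, 8] = [0, 8, 7, -1, 0, 7, 8] -> [0, 8, 7, -1, 0, 7, 8]
Stage 2 (SUM): sum[0..0]=0, sum[0..1]=8, sum[0..2]=15, sum[0..3]=14, sum[0..4]=14, sum[0..5]=21, sum[0..6]=29 -> [0, 8, 15, 14, 14, 21, 29]
Stage 3 (CLIP -1 7): clip(0,-1,7)=0, clip(8,-1,7)=7, clip(15,-1,7)=7, clip(14,-1,7)=7, clip(14,-1,7)=7, clip(21,-1,7)=7, clip(29,-1,7)=7 -> [0, 7, 7, 7, 7, 7, 7]
Stage 4 (OFFSET 5): 0+5=5, 7+5=12, 7+5=12, 7+5=12, 7+5=12, 7+5=12, 7+5=12 -> [5, 12, 12, 12, 12, 12, 12]
Stage 5 (DELAY): [0, 5, 12, 12, 12, 12, 12] = [0, 5, 12, 12, 12, 12, 12] -> [0, 5, 12, 12, 12, 12, 12]
Output sum: 65

Answer: 65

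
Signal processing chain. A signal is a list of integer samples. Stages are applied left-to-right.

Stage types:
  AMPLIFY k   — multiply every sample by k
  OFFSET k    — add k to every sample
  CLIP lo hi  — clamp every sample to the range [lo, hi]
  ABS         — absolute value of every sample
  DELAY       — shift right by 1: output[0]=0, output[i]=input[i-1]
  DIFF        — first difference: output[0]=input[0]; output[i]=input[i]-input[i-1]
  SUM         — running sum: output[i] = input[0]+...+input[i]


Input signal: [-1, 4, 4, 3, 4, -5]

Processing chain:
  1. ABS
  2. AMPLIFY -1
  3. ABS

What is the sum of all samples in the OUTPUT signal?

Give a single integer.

Input: [-1, 4, 4, 3, 4, -5]
Stage 1 (ABS): |-1|=1, |4|=4, |4|=4, |3|=3, |4|=4, |-5|=5 -> [1, 4, 4, 3, 4, 5]
Stage 2 (AMPLIFY -1): 1*-1=-1, 4*-1=-4, 4*-1=-4, 3*-1=-3, 4*-1=-4, 5*-1=-5 -> [-1, -4, -4, -3, -4, -5]
Stage 3 (ABS): |-1|=1, |-4|=4, |-4|=4, |-3|=3, |-4|=4, |-5|=5 -> [1, 4, 4, 3, 4, 5]
Output sum: 21

Answer: 21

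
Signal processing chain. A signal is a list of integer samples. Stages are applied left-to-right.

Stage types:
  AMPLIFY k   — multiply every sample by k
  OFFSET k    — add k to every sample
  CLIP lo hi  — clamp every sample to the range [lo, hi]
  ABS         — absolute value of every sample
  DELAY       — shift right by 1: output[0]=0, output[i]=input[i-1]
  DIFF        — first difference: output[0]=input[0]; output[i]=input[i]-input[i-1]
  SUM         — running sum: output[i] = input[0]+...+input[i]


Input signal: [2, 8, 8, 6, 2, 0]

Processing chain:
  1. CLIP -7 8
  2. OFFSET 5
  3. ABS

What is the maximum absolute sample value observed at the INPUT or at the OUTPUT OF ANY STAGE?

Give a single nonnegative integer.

Answer: 13

Derivation:
Input: [2, 8, 8, 6, 2, 0] (max |s|=8)
Stage 1 (CLIP -7 8): clip(2,-7,8)=2, clip(8,-7,8)=8, clip(8,-7,8)=8, clip(6,-7,8)=6, clip(2,-7,8)=2, clip(0,-7,8)=0 -> [2, 8, 8, 6, 2, 0] (max |s|=8)
Stage 2 (OFFSET 5): 2+5=7, 8+5=13, 8+5=13, 6+5=11, 2+5=7, 0+5=5 -> [7, 13, 13, 11, 7, 5] (max |s|=13)
Stage 3 (ABS): |7|=7, |13|=13, |13|=13, |11|=11, |7|=7, |5|=5 -> [7, 13, 13, 11, 7, 5] (max |s|=13)
Overall max amplitude: 13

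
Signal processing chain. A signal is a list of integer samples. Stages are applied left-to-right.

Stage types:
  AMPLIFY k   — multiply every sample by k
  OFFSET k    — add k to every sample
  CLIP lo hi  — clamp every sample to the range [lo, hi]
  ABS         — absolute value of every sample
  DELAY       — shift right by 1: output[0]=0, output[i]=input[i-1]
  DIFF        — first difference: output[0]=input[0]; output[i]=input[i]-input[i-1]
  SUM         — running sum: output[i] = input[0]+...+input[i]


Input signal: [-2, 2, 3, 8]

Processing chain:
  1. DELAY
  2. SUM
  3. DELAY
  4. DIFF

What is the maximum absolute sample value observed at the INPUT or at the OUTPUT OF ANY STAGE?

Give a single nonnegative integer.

Input: [-2, 2, 3, 8] (max |s|=8)
Stage 1 (DELAY): [0, -2, 2, 3] = [0, -2, 2, 3] -> [0, -2, 2, 3] (max |s|=3)
Stage 2 (SUM): sum[0..0]=0, sum[0..1]=-2, sum[0..2]=0, sum[0..3]=3 -> [0, -2, 0, 3] (max |s|=3)
Stage 3 (DELAY): [0, 0, -2, 0] = [0, 0, -2, 0] -> [0, 0, -2, 0] (max |s|=2)
Stage 4 (DIFF): s[0]=0, 0-0=0, -2-0=-2, 0--2=2 -> [0, 0, -2, 2] (max |s|=2)
Overall max amplitude: 8

Answer: 8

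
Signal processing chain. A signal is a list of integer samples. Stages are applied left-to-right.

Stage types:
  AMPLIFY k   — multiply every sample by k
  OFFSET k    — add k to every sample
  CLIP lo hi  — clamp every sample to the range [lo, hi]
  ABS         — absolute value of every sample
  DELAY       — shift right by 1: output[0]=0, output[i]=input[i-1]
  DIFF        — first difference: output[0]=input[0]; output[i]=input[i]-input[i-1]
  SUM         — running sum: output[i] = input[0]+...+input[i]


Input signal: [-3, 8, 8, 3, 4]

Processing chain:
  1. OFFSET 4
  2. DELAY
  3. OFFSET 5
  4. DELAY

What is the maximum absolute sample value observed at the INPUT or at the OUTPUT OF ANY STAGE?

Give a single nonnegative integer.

Input: [-3, 8, 8, 3, 4] (max |s|=8)
Stage 1 (OFFSET 4): -3+4=1, 8+4=12, 8+4=12, 3+4=7, 4+4=8 -> [1, 12, 12, 7, 8] (max |s|=12)
Stage 2 (DELAY): [0, 1, 12, 12, 7] = [0, 1, 12, 12, 7] -> [0, 1, 12, 12, 7] (max |s|=12)
Stage 3 (OFFSET 5): 0+5=5, 1+5=6, 12+5=17, 12+5=17, 7+5=12 -> [5, 6, 17, 17, 12] (max |s|=17)
Stage 4 (DELAY): [0, 5, 6, 17, 17] = [0, 5, 6, 17, 17] -> [0, 5, 6, 17, 17] (max |s|=17)
Overall max amplitude: 17

Answer: 17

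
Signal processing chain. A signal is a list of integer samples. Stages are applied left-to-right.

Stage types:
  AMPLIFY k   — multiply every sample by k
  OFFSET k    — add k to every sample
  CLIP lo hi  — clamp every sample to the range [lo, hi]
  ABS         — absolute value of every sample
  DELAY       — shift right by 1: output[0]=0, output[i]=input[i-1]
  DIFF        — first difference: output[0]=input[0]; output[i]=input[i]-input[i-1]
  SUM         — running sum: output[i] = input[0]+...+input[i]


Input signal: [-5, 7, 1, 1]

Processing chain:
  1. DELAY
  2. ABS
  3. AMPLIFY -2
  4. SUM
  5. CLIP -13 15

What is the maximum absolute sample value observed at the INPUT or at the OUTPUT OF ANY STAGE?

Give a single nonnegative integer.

Answer: 26

Derivation:
Input: [-5, 7, 1, 1] (max |s|=7)
Stage 1 (DELAY): [0, -5, 7, 1] = [0, -5, 7, 1] -> [0, -5, 7, 1] (max |s|=7)
Stage 2 (ABS): |0|=0, |-5|=5, |7|=7, |1|=1 -> [0, 5, 7, 1] (max |s|=7)
Stage 3 (AMPLIFY -2): 0*-2=0, 5*-2=-10, 7*-2=-14, 1*-2=-2 -> [0, -10, -14, -2] (max |s|=14)
Stage 4 (SUM): sum[0..0]=0, sum[0..1]=-10, sum[0..2]=-24, sum[0..3]=-26 -> [0, -10, -24, -26] (max |s|=26)
Stage 5 (CLIP -13 15): clip(0,-13,15)=0, clip(-10,-13,15)=-10, clip(-24,-13,15)=-13, clip(-26,-13,15)=-13 -> [0, -10, -13, -13] (max |s|=13)
Overall max amplitude: 26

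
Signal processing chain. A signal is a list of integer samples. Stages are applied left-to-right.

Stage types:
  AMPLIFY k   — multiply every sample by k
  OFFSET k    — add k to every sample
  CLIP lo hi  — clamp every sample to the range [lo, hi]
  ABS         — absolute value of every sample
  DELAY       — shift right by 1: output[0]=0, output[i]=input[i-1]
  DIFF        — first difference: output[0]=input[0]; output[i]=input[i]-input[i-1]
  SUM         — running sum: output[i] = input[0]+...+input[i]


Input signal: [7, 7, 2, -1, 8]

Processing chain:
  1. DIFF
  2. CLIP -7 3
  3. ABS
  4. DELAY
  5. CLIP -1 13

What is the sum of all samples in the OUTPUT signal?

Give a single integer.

Input: [7, 7, 2, -1, 8]
Stage 1 (DIFF): s[0]=7, 7-7=0, 2-7=-5, -1-2=-3, 8--1=9 -> [7, 0, -5, -3, 9]
Stage 2 (CLIP -7 3): clip(7,-7,3)=3, clip(0,-7,3)=0, clip(-5,-7,3)=-5, clip(-3,-7,3)=-3, clip(9,-7,3)=3 -> [3, 0, -5, -3, 3]
Stage 3 (ABS): |3|=3, |0|=0, |-5|=5, |-3|=3, |3|=3 -> [3, 0, 5, 3, 3]
Stage 4 (DELAY): [0, 3, 0, 5, 3] = [0, 3, 0, 5, 3] -> [0, 3, 0, 5, 3]
Stage 5 (CLIP -1 13): clip(0,-1,13)=0, clip(3,-1,13)=3, clip(0,-1,13)=0, clip(5,-1,13)=5, clip(3,-1,13)=3 -> [0, 3, 0, 5, 3]
Output sum: 11

Answer: 11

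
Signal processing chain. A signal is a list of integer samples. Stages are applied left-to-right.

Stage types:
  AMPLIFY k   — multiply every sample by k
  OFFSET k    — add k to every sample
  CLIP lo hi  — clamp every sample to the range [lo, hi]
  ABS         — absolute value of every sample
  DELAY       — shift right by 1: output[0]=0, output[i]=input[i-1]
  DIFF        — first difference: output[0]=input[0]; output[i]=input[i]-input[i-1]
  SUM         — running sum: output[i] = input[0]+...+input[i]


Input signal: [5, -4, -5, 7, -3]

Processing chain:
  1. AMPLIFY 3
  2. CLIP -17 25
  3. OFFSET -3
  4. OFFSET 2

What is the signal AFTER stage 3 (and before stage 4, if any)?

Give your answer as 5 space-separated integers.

Input: [5, -4, -5, 7, -3]
Stage 1 (AMPLIFY 3): 5*3=15, -4*3=-12, -5*3=-15, 7*3=21, -3*3=-9 -> [15, -12, -15, 21, -9]
Stage 2 (CLIP -17 25): clip(15,-17,25)=15, clip(-12,-17,25)=-12, clip(-15,-17,25)=-15, clip(21,-17,25)=21, clip(-9,-17,25)=-9 -> [15, -12, -15, 21, -9]
Stage 3 (OFFSET -3): 15+-3=12, -12+-3=-15, -15+-3=-18, 21+-3=18, -9+-3=-12 -> [12, -15, -18, 18, -12]

Answer: 12 -15 -18 18 -12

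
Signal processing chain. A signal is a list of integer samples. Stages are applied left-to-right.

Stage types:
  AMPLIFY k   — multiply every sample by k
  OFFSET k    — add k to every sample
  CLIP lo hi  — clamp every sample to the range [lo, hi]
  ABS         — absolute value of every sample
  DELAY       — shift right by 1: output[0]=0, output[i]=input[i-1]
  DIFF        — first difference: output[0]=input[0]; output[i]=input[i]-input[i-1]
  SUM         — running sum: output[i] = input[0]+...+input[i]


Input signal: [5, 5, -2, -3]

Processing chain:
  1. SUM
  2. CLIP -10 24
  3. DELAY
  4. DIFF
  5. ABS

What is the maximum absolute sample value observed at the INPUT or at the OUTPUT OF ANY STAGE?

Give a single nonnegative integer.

Answer: 10

Derivation:
Input: [5, 5, -2, -3] (max |s|=5)
Stage 1 (SUM): sum[0..0]=5, sum[0..1]=10, sum[0..2]=8, sum[0..3]=5 -> [5, 10, 8, 5] (max |s|=10)
Stage 2 (CLIP -10 24): clip(5,-10,24)=5, clip(10,-10,24)=10, clip(8,-10,24)=8, clip(5,-10,24)=5 -> [5, 10, 8, 5] (max |s|=10)
Stage 3 (DELAY): [0, 5, 10, 8] = [0, 5, 10, 8] -> [0, 5, 10, 8] (max |s|=10)
Stage 4 (DIFF): s[0]=0, 5-0=5, 10-5=5, 8-10=-2 -> [0, 5, 5, -2] (max |s|=5)
Stage 5 (ABS): |0|=0, |5|=5, |5|=5, |-2|=2 -> [0, 5, 5, 2] (max |s|=5)
Overall max amplitude: 10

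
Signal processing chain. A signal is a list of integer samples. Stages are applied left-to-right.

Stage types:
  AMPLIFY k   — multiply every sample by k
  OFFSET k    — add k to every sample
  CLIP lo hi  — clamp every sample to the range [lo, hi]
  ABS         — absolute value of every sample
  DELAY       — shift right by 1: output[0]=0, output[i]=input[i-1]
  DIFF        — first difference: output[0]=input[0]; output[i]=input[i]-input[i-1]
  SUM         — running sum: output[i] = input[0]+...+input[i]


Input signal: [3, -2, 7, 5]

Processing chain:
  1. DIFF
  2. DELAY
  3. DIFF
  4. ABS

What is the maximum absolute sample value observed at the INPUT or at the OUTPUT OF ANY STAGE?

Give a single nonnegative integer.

Answer: 14

Derivation:
Input: [3, -2, 7, 5] (max |s|=7)
Stage 1 (DIFF): s[0]=3, -2-3=-5, 7--2=9, 5-7=-2 -> [3, -5, 9, -2] (max |s|=9)
Stage 2 (DELAY): [0, 3, -5, 9] = [0, 3, -5, 9] -> [0, 3, -5, 9] (max |s|=9)
Stage 3 (DIFF): s[0]=0, 3-0=3, -5-3=-8, 9--5=14 -> [0, 3, -8, 14] (max |s|=14)
Stage 4 (ABS): |0|=0, |3|=3, |-8|=8, |14|=14 -> [0, 3, 8, 14] (max |s|=14)
Overall max amplitude: 14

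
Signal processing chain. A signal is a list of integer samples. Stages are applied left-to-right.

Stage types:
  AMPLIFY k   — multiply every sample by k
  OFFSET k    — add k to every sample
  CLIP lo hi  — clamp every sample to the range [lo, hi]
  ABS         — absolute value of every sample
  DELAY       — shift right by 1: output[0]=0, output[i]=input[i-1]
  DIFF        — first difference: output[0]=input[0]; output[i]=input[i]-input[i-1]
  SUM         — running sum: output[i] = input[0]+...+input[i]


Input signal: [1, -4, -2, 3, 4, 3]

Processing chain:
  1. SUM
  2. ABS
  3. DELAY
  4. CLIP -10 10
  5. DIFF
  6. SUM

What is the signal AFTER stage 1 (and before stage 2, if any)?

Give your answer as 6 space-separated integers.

Answer: 1 -3 -5 -2 2 5

Derivation:
Input: [1, -4, -2, 3, 4, 3]
Stage 1 (SUM): sum[0..0]=1, sum[0..1]=-3, sum[0..2]=-5, sum[0..3]=-2, sum[0..4]=2, sum[0..5]=5 -> [1, -3, -5, -2, 2, 5]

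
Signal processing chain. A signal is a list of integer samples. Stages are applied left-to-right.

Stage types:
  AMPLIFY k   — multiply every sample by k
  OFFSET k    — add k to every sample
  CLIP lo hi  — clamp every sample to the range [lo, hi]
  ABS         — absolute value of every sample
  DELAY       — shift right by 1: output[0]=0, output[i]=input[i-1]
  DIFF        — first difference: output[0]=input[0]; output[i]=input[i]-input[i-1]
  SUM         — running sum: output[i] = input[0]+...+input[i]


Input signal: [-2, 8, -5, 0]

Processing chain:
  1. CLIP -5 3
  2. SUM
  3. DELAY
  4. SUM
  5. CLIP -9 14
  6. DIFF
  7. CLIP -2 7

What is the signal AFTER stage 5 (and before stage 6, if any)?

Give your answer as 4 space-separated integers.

Answer: 0 -2 -1 -5

Derivation:
Input: [-2, 8, -5, 0]
Stage 1 (CLIP -5 3): clip(-2,-5,3)=-2, clip(8,-5,3)=3, clip(-5,-5,3)=-5, clip(0,-5,3)=0 -> [-2, 3, -5, 0]
Stage 2 (SUM): sum[0..0]=-2, sum[0..1]=1, sum[0..2]=-4, sum[0..3]=-4 -> [-2, 1, -4, -4]
Stage 3 (DELAY): [0, -2, 1, -4] = [0, -2, 1, -4] -> [0, -2, 1, -4]
Stage 4 (SUM): sum[0..0]=0, sum[0..1]=-2, sum[0..2]=-1, sum[0..3]=-5 -> [0, -2, -1, -5]
Stage 5 (CLIP -9 14): clip(0,-9,14)=0, clip(-2,-9,14)=-2, clip(-1,-9,14)=-1, clip(-5,-9,14)=-5 -> [0, -2, -1, -5]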